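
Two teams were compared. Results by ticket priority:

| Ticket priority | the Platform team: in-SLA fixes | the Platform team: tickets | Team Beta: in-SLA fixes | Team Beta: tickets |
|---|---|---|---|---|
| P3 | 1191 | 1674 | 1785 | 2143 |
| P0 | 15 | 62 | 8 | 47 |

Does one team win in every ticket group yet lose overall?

P3: the Platform team 1191/1674 = 71.1%, Team Beta 1785/2143 = 83.3% → Team Beta
P0: the Platform team 15/62 = 24.2%, Team Beta 8/47 = 17.0% → the Platform team
Overall: the Platform team 1206/1736 = 69.5%, Team Beta 1793/2190 = 81.9% → Team Beta
Neither sweeps: the Platform team wins 1 of 2 groups, Team Beta wins 1. Team Beta wins overall but not every group — no Simpson reversal.

No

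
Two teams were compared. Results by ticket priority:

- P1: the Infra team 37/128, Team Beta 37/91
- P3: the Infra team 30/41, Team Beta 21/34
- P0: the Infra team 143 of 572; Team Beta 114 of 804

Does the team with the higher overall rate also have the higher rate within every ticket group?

No

P1: the Infra team 37/128 = 28.9%, Team Beta 37/91 = 40.7% → Team Beta
P3: the Infra team 30/41 = 73.2%, Team Beta 21/34 = 61.8% → the Infra team
P0: the Infra team 143/572 = 25.0%, Team Beta 114/804 = 14.2% → the Infra team
Overall: the Infra team 210/741 = 28.3%, Team Beta 172/929 = 18.5% → the Infra team
Neither sweeps: the Infra team wins 2 of 3 groups, Team Beta wins 1. The Infra team wins overall but not every group — no Simpson reversal.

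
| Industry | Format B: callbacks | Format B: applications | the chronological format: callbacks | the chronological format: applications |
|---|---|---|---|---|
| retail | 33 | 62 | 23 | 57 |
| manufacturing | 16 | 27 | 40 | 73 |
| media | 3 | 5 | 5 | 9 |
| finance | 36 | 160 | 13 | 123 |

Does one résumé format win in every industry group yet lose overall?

No

Retail: Format B 33/62 = 53.2%, the chronological format 23/57 = 40.4% → Format B
Manufacturing: Format B 16/27 = 59.3%, the chronological format 40/73 = 54.8% → Format B
Media: Format B 3/5 = 60.0%, the chronological format 5/9 = 55.6% → Format B
Finance: Format B 36/160 = 22.5%, the chronological format 13/123 = 10.6% → Format B
Overall: Format B 88/254 = 34.6%, the chronological format 81/262 = 30.9% → Format B
Format B wins overall and in every industry group — no reversal.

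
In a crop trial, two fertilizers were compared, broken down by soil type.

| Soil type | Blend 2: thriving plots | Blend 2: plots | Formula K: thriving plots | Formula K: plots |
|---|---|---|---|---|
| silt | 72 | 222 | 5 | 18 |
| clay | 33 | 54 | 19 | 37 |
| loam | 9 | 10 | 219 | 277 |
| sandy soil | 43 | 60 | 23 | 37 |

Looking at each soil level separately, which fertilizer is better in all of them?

Silt: Blend 2 72/222 = 32.4%, Formula K 5/18 = 27.8% → Blend 2
Clay: Blend 2 33/54 = 61.1%, Formula K 19/37 = 51.4% → Blend 2
Loam: Blend 2 9/10 = 90.0%, Formula K 219/277 = 79.1% → Blend 2
Sandy soil: Blend 2 43/60 = 71.7%, Formula K 23/37 = 62.2% → Blend 2
Blend 2 has the higher rate in all 4 groups.

Blend 2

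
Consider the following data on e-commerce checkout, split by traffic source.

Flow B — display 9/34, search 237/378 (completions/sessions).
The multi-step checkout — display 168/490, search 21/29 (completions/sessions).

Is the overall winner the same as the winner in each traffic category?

Display: Flow B 9/34 = 26.5%, the multi-step checkout 168/490 = 34.3% → the multi-step checkout
Search: Flow B 237/378 = 62.7%, the multi-step checkout 21/29 = 72.4% → the multi-step checkout
Overall: Flow B 246/412 = 59.7%, the multi-step checkout 189/519 = 36.4% → Flow B
The multi-step checkout wins each traffic group but Flow B wins overall — the comparison reverses. The multi-step checkout's sessions skew toward display, which has a lower base rate.

No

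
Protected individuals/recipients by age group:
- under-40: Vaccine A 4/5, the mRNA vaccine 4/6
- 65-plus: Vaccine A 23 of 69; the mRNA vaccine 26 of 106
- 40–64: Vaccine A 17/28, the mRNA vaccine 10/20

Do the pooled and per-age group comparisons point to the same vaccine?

Under-40: Vaccine A 4/5 = 80.0%, the mRNA vaccine 4/6 = 66.7% → Vaccine A
65-plus: Vaccine A 23/69 = 33.3%, the mRNA vaccine 26/106 = 24.5% → Vaccine A
40–64: Vaccine A 17/28 = 60.7%, the mRNA vaccine 10/20 = 50.0% → Vaccine A
Overall: Vaccine A 44/102 = 43.1%, the mRNA vaccine 40/132 = 30.3% → Vaccine A
Vaccine A wins overall and in every age group — no reversal.

Yes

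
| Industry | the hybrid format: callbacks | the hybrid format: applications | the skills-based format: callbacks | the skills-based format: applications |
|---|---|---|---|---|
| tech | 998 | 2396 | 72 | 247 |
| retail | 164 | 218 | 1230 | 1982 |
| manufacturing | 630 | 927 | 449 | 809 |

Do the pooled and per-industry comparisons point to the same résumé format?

No

Tech: the hybrid format 998/2396 = 41.7%, the skills-based format 72/247 = 29.1% → the hybrid format
Retail: the hybrid format 164/218 = 75.2%, the skills-based format 1230/1982 = 62.1% → the hybrid format
Manufacturing: the hybrid format 630/927 = 68.0%, the skills-based format 449/809 = 55.5% → the hybrid format
Overall: the hybrid format 1792/3541 = 50.6%, the skills-based format 1751/3038 = 57.6% → the skills-based format
The hybrid format wins each industry group but the skills-based format wins overall — the comparison reverses. The hybrid format's applications skew toward tech, which has a lower base rate.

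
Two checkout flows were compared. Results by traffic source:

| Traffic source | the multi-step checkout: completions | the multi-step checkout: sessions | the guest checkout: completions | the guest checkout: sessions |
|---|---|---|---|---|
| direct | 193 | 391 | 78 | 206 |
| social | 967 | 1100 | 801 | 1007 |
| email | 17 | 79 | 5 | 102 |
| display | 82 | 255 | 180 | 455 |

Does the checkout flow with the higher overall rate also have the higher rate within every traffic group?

Direct: the multi-step checkout 193/391 = 49.4%, the guest checkout 78/206 = 37.9% → the multi-step checkout
Social: the multi-step checkout 967/1100 = 87.9%, the guest checkout 801/1007 = 79.5% → the multi-step checkout
Email: the multi-step checkout 17/79 = 21.5%, the guest checkout 5/102 = 4.9% → the multi-step checkout
Display: the multi-step checkout 82/255 = 32.2%, the guest checkout 180/455 = 39.6% → the guest checkout
Overall: the multi-step checkout 1259/1825 = 69.0%, the guest checkout 1064/1770 = 60.1% → the multi-step checkout
Neither sweeps: the multi-step checkout wins 3 of 4 groups, the guest checkout wins 1. The multi-step checkout wins overall but not every group — no Simpson reversal.

No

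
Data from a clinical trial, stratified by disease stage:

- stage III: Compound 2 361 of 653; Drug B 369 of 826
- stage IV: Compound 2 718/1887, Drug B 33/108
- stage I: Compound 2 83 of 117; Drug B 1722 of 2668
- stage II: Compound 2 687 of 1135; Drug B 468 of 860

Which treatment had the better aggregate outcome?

Drug B

Stage III: Compound 2 361/653 = 55.3%, Drug B 369/826 = 44.7% → Compound 2
Stage IV: Compound 2 718/1887 = 38.0%, Drug B 33/108 = 30.6% → Compound 2
Stage I: Compound 2 83/117 = 70.9%, Drug B 1722/2668 = 64.5% → Compound 2
Stage II: Compound 2 687/1135 = 60.5%, Drug B 468/860 = 54.4% → Compound 2
Overall: Compound 2 1849/3792 = 48.8%, Drug B 2592/4462 = 58.1% → Drug B
(Compound 2 wins every disease group but Drug B wins overall — Compound 2's patients skew toward the low-rate stage IV group.)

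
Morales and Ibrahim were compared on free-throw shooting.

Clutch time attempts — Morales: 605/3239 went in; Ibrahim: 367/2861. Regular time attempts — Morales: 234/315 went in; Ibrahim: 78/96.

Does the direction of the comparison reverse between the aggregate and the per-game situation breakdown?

Clutch time: Morales 605/3239 = 18.7%, Ibrahim 367/2861 = 12.8% → Morales
Regular time: Morales 234/315 = 74.3%, Ibrahim 78/96 = 81.2% → Ibrahim
Overall: Morales 839/3554 = 23.6%, Ibrahim 445/2957 = 15.0% → Morales
Neither sweeps: Morales wins 1 of 2 groups, Ibrahim wins 1. Morales wins overall but not every group — no Simpson reversal.

No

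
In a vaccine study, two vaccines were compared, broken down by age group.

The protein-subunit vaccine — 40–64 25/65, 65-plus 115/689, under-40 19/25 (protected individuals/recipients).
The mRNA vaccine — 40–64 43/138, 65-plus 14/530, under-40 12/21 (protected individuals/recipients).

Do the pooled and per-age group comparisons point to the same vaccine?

40–64: the protein-subunit vaccine 25/65 = 38.5%, the mRNA vaccine 43/138 = 31.2% → the protein-subunit vaccine
65-plus: the protein-subunit vaccine 115/689 = 16.7%, the mRNA vaccine 14/530 = 2.6% → the protein-subunit vaccine
Under-40: the protein-subunit vaccine 19/25 = 76.0%, the mRNA vaccine 12/21 = 57.1% → the protein-subunit vaccine
Overall: the protein-subunit vaccine 159/779 = 20.4%, the mRNA vaccine 69/689 = 10.0% → the protein-subunit vaccine
The protein-subunit vaccine wins overall and in every age group — no reversal.

Yes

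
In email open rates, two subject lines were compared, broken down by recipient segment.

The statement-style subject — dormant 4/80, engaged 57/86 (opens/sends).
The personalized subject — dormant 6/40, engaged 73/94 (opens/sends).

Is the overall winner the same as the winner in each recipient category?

Dormant: the statement-style subject 4/80 = 5.0%, the personalized subject 6/40 = 15.0% → the personalized subject
Engaged: the statement-style subject 57/86 = 66.3%, the personalized subject 73/94 = 77.7% → the personalized subject
Overall: the statement-style subject 61/166 = 36.7%, the personalized subject 79/134 = 59.0% → the personalized subject
The personalized subject wins overall and in every recipient group — no reversal.

Yes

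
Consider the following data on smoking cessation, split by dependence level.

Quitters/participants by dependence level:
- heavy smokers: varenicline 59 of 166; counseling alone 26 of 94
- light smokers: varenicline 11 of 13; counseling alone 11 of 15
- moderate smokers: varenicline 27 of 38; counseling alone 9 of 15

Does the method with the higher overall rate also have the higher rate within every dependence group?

Yes

Heavy smokers: varenicline 59/166 = 35.5%, counseling alone 26/94 = 27.7% → varenicline
Light smokers: varenicline 11/13 = 84.6%, counseling alone 11/15 = 73.3% → varenicline
Moderate smokers: varenicline 27/38 = 71.1%, counseling alone 9/15 = 60.0% → varenicline
Overall: varenicline 97/217 = 44.7%, counseling alone 46/124 = 37.1% → varenicline
Varenicline wins overall and in every dependence group — no reversal.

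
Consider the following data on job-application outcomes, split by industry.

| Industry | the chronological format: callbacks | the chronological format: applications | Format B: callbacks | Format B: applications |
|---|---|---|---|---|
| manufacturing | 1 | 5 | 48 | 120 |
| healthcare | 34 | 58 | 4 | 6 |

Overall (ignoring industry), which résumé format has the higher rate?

the chronological format

Manufacturing: the chronological format 1/5 = 20.0%, Format B 48/120 = 40.0% → Format B
Healthcare: the chronological format 34/58 = 58.6%, Format B 4/6 = 66.7% → Format B
Overall: the chronological format 35/63 = 55.6%, Format B 52/126 = 41.3% → the chronological format
(Format B wins every industry group but the chronological format wins overall — Format B's applications skew toward the low-rate manufacturing group.)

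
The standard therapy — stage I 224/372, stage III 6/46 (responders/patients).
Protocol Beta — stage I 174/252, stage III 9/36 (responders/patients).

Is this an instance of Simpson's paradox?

Stage I: the standard therapy 224/372 = 60.2%, Protocol Beta 174/252 = 69.0% → Protocol Beta
Stage III: the standard therapy 6/46 = 13.0%, Protocol Beta 9/36 = 25.0% → Protocol Beta
Overall: the standard therapy 230/418 = 55.0%, Protocol Beta 183/288 = 63.5% → Protocol Beta
Protocol Beta wins overall and in every disease group — no reversal.

No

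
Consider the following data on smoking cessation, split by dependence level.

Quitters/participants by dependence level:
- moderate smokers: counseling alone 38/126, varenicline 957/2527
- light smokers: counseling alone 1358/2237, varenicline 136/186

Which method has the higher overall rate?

Moderate smokers: counseling alone 38/126 = 30.2%, varenicline 957/2527 = 37.9% → varenicline
Light smokers: counseling alone 1358/2237 = 60.7%, varenicline 136/186 = 73.1% → varenicline
Overall: counseling alone 1396/2363 = 59.1%, varenicline 1093/2713 = 40.3% → counseling alone
(Varenicline wins every dependence group but counseling alone wins overall — varenicline's participants skew toward the low-rate moderate smokers group.)

counseling alone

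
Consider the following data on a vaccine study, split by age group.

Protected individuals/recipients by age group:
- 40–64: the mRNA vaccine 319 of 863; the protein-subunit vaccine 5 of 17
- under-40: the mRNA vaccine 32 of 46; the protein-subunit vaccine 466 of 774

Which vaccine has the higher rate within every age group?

the mRNA vaccine

40–64: the mRNA vaccine 319/863 = 37.0%, the protein-subunit vaccine 5/17 = 29.4% → the mRNA vaccine
Under-40: the mRNA vaccine 32/46 = 69.6%, the protein-subunit vaccine 466/774 = 60.2% → the mRNA vaccine
The mRNA vaccine has the higher rate in both groups.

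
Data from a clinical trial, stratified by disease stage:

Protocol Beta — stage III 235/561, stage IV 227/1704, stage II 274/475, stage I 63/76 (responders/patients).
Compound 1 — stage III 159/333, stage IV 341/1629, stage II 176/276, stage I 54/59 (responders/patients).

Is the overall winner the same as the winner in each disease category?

Stage III: Protocol Beta 235/561 = 41.9%, Compound 1 159/333 = 47.7% → Compound 1
Stage IV: Protocol Beta 227/1704 = 13.3%, Compound 1 341/1629 = 20.9% → Compound 1
Stage II: Protocol Beta 274/475 = 57.7%, Compound 1 176/276 = 63.8% → Compound 1
Stage I: Protocol Beta 63/76 = 82.9%, Compound 1 54/59 = 91.5% → Compound 1
Overall: Protocol Beta 799/2816 = 28.4%, Compound 1 730/2297 = 31.8% → Compound 1
Compound 1 wins overall and in every disease group — no reversal.

Yes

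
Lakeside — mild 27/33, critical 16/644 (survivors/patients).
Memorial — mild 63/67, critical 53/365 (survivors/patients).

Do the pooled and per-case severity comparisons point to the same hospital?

Mild: Lakeside 27/33 = 81.8%, Memorial 63/67 = 94.0% → Memorial
Critical: Lakeside 16/644 = 2.5%, Memorial 53/365 = 14.5% → Memorial
Overall: Lakeside 43/677 = 6.4%, Memorial 116/432 = 26.9% → Memorial
Memorial wins overall and in every case group — no reversal.

Yes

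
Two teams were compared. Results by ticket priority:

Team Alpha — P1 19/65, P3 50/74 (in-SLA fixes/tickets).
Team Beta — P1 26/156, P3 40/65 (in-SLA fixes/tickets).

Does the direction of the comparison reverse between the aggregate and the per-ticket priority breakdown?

No

P1: Team Alpha 19/65 = 29.2%, Team Beta 26/156 = 16.7% → Team Alpha
P3: Team Alpha 50/74 = 67.6%, Team Beta 40/65 = 61.5% → Team Alpha
Overall: Team Alpha 69/139 = 49.6%, Team Beta 66/221 = 29.9% → Team Alpha
Team Alpha wins overall and in every ticket group — no reversal.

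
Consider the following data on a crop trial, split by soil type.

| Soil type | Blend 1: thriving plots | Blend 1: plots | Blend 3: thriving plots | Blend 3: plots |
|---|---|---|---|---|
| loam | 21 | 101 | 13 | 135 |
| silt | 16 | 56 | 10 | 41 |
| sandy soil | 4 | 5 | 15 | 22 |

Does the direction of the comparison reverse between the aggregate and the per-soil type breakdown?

Loam: Blend 1 21/101 = 20.8%, Blend 3 13/135 = 9.6% → Blend 1
Silt: Blend 1 16/56 = 28.6%, Blend 3 10/41 = 24.4% → Blend 1
Sandy soil: Blend 1 4/5 = 80.0%, Blend 3 15/22 = 68.2% → Blend 1
Overall: Blend 1 41/162 = 25.3%, Blend 3 38/198 = 19.2% → Blend 1
Blend 1 wins overall and in every soil group — no reversal.

No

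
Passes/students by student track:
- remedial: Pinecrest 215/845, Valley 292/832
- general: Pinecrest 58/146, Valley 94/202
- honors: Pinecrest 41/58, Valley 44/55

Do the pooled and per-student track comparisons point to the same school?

Remedial: Pinecrest 215/845 = 25.4%, Valley 292/832 = 35.1% → Valley
General: Pinecrest 58/146 = 39.7%, Valley 94/202 = 46.5% → Valley
Honors: Pinecrest 41/58 = 70.7%, Valley 44/55 = 80.0% → Valley
Overall: Pinecrest 314/1049 = 29.9%, Valley 430/1089 = 39.5% → Valley
Valley wins overall and in every student group — no reversal.

Yes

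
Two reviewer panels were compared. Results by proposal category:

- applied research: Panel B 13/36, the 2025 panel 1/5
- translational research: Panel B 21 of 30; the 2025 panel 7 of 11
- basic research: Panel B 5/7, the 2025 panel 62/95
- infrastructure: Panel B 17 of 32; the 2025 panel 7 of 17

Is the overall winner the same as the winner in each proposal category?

Applied research: Panel B 13/36 = 36.1%, the 2025 panel 1/5 = 20.0% → Panel B
Translational research: Panel B 21/30 = 70.0%, the 2025 panel 7/11 = 63.6% → Panel B
Basic research: Panel B 5/7 = 71.4%, the 2025 panel 62/95 = 65.3% → Panel B
Infrastructure: Panel B 17/32 = 53.1%, the 2025 panel 7/17 = 41.2% → Panel B
Overall: Panel B 56/105 = 53.3%, the 2025 panel 77/128 = 60.2% → the 2025 panel
Panel B wins each proposal group but the 2025 panel wins overall — the comparison reverses. Panel B's proposals skew toward applied research, which has a lower base rate.

No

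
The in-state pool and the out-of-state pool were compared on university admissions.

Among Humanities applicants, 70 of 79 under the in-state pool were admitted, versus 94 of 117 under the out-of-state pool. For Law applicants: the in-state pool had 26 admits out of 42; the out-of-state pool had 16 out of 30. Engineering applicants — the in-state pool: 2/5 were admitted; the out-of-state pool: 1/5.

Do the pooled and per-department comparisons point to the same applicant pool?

Yes

Humanities: the in-state pool 70/79 = 88.6%, the out-of-state pool 94/117 = 80.3% → the in-state pool
Law: the in-state pool 26/42 = 61.9%, the out-of-state pool 16/30 = 53.3% → the in-state pool
Engineering: the in-state pool 2/5 = 40.0%, the out-of-state pool 1/5 = 20.0% → the in-state pool
Overall: the in-state pool 98/126 = 77.8%, the out-of-state pool 111/152 = 73.0% → the in-state pool
The in-state pool wins overall and in every department group — no reversal.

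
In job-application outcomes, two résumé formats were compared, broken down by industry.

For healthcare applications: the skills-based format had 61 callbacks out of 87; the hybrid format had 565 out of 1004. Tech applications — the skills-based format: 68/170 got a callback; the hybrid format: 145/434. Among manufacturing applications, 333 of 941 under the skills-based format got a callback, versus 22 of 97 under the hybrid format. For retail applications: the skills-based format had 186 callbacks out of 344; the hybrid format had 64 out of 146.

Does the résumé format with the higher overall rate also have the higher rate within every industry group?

No

Healthcare: the skills-based format 61/87 = 70.1%, the hybrid format 565/1004 = 56.3% → the skills-based format
Tech: the skills-based format 68/170 = 40.0%, the hybrid format 145/434 = 33.4% → the skills-based format
Manufacturing: the skills-based format 333/941 = 35.4%, the hybrid format 22/97 = 22.7% → the skills-based format
Retail: the skills-based format 186/344 = 54.1%, the hybrid format 64/146 = 43.8% → the skills-based format
Overall: the skills-based format 648/1542 = 42.0%, the hybrid format 796/1681 = 47.4% → the hybrid format
The skills-based format wins each industry group but the hybrid format wins overall — the comparison reverses. The skills-based format's applications skew toward manufacturing, which has a lower base rate.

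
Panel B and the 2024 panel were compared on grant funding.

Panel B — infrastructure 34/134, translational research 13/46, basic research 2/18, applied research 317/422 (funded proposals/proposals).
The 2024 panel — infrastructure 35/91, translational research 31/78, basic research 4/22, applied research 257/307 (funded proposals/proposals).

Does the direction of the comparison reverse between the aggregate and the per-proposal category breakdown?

Infrastructure: Panel B 34/134 = 25.4%, the 2024 panel 35/91 = 38.5% → the 2024 panel
Translational research: Panel B 13/46 = 28.3%, the 2024 panel 31/78 = 39.7% → the 2024 panel
Basic research: Panel B 2/18 = 11.1%, the 2024 panel 4/22 = 18.2% → the 2024 panel
Applied research: Panel B 317/422 = 75.1%, the 2024 panel 257/307 = 83.7% → the 2024 panel
Overall: Panel B 366/620 = 59.0%, the 2024 panel 327/498 = 65.7% → the 2024 panel
The 2024 panel wins overall and in every proposal group — no reversal.

No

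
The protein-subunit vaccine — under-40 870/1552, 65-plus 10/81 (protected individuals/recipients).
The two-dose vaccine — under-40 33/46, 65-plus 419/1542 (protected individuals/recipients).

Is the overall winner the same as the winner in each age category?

No

Under-40: the protein-subunit vaccine 870/1552 = 56.1%, the two-dose vaccine 33/46 = 71.7% → the two-dose vaccine
65-plus: the protein-subunit vaccine 10/81 = 12.3%, the two-dose vaccine 419/1542 = 27.2% → the two-dose vaccine
Overall: the protein-subunit vaccine 880/1633 = 53.9%, the two-dose vaccine 452/1588 = 28.5% → the protein-subunit vaccine
The two-dose vaccine wins each age group but the protein-subunit vaccine wins overall — the comparison reverses. The two-dose vaccine's recipients skew toward 65-plus, which has a lower base rate.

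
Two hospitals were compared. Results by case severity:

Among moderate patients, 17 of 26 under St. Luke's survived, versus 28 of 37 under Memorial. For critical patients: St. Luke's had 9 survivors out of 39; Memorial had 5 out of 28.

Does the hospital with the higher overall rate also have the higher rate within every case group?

Moderate: St. Luke's 17/26 = 65.4%, Memorial 28/37 = 75.7% → Memorial
Critical: St. Luke's 9/39 = 23.1%, Memorial 5/28 = 17.9% → St. Luke's
Overall: St. Luke's 26/65 = 40.0%, Memorial 33/65 = 50.8% → Memorial
Neither sweeps: St. Luke's wins 1 of 2 groups, Memorial wins 1. Memorial wins overall but not every group — no Simpson reversal.

No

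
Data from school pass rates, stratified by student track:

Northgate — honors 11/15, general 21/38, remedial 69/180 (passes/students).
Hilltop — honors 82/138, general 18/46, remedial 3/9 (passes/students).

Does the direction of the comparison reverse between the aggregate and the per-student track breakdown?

Yes

Honors: Northgate 11/15 = 73.3%, Hilltop 82/138 = 59.4% → Northgate
General: Northgate 21/38 = 55.3%, Hilltop 18/46 = 39.1% → Northgate
Remedial: Northgate 69/180 = 38.3%, Hilltop 3/9 = 33.3% → Northgate
Overall: Northgate 101/233 = 43.3%, Hilltop 103/193 = 53.4% → Hilltop
Northgate wins each student group but Hilltop wins overall — the comparison reverses. Northgate's students skew toward remedial, which has a lower base rate.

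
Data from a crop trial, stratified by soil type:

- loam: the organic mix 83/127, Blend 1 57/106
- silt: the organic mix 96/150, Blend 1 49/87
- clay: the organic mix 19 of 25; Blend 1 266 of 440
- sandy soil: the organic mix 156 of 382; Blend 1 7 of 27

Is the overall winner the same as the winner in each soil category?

No

Loam: the organic mix 83/127 = 65.4%, Blend 1 57/106 = 53.8% → the organic mix
Silt: the organic mix 96/150 = 64.0%, Blend 1 49/87 = 56.3% → the organic mix
Clay: the organic mix 19/25 = 76.0%, Blend 1 266/440 = 60.5% → the organic mix
Sandy soil: the organic mix 156/382 = 40.8%, Blend 1 7/27 = 25.9% → the organic mix
Overall: the organic mix 354/684 = 51.8%, Blend 1 379/660 = 57.4% → Blend 1
The organic mix wins each soil group but Blend 1 wins overall — the comparison reverses. The organic mix's plots skew toward sandy soil, which has a lower base rate.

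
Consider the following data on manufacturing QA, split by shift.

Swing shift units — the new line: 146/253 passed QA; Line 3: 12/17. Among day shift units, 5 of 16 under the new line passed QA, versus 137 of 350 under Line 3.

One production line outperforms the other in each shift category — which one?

Swing shift: the new line 146/253 = 57.7%, Line 3 12/17 = 70.6% → Line 3
Day shift: the new line 5/16 = 31.2%, Line 3 137/350 = 39.1% → Line 3
Line 3 has the higher rate in both groups.

Line 3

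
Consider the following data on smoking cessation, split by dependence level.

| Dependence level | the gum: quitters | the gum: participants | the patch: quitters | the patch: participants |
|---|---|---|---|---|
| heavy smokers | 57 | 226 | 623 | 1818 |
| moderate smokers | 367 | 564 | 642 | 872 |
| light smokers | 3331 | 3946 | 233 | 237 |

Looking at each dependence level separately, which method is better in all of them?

Heavy smokers: the gum 57/226 = 25.2%, the patch 623/1818 = 34.3% → the patch
Moderate smokers: the gum 367/564 = 65.1%, the patch 642/872 = 73.6% → the patch
Light smokers: the gum 3331/3946 = 84.4%, the patch 233/237 = 98.3% → the patch
The patch has the higher rate in all 3 groups.

the patch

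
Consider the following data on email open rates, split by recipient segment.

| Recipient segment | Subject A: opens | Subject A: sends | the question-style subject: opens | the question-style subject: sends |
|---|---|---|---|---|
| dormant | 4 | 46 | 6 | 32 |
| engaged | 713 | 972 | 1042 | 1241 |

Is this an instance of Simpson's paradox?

Dormant: Subject A 4/46 = 8.7%, the question-style subject 6/32 = 18.8% → the question-style subject
Engaged: Subject A 713/972 = 73.4%, the question-style subject 1042/1241 = 84.0% → the question-style subject
Overall: Subject A 717/1018 = 70.4%, the question-style subject 1048/1273 = 82.3% → the question-style subject
The question-style subject wins overall and in every recipient group — no reversal.

No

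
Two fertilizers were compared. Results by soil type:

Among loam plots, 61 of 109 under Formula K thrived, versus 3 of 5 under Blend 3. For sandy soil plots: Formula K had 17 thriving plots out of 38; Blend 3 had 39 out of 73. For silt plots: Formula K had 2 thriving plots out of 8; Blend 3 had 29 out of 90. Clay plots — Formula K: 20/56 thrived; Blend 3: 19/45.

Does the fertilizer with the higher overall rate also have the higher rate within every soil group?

Loam: Formula K 61/109 = 56.0%, Blend 3 3/5 = 60.0% → Blend 3
Sandy soil: Formula K 17/38 = 44.7%, Blend 3 39/73 = 53.4% → Blend 3
Silt: Formula K 2/8 = 25.0%, Blend 3 29/90 = 32.2% → Blend 3
Clay: Formula K 20/56 = 35.7%, Blend 3 19/45 = 42.2% → Blend 3
Overall: Formula K 100/211 = 47.4%, Blend 3 90/213 = 42.3% → Formula K
Blend 3 wins each soil group but Formula K wins overall — the comparison reverses. Blend 3's plots skew toward silt, which has a lower base rate.

No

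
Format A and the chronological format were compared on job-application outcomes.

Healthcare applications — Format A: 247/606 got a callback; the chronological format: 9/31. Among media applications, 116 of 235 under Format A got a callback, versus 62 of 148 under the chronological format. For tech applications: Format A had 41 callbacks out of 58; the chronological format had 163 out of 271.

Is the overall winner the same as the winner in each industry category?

No

Healthcare: Format A 247/606 = 40.8%, the chronological format 9/31 = 29.0% → Format A
Media: Format A 116/235 = 49.4%, the chronological format 62/148 = 41.9% → Format A
Tech: Format A 41/58 = 70.7%, the chronological format 163/271 = 60.1% → Format A
Overall: Format A 404/899 = 44.9%, the chronological format 234/450 = 52.0% → the chronological format
Format A wins each industry group but the chronological format wins overall — the comparison reverses. Format A's applications skew toward healthcare, which has a lower base rate.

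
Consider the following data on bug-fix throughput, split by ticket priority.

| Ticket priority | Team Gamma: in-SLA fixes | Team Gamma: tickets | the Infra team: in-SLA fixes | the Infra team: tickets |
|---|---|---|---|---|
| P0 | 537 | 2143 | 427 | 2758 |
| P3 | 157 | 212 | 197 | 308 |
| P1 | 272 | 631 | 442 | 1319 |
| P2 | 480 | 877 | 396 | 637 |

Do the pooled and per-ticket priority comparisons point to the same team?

P0: Team Gamma 537/2143 = 25.1%, the Infra team 427/2758 = 15.5% → Team Gamma
P3: Team Gamma 157/212 = 74.1%, the Infra team 197/308 = 64.0% → Team Gamma
P1: Team Gamma 272/631 = 43.1%, the Infra team 442/1319 = 33.5% → Team Gamma
P2: Team Gamma 480/877 = 54.7%, the Infra team 396/637 = 62.2% → the Infra team
Overall: Team Gamma 1446/3863 = 37.4%, the Infra team 1462/5022 = 29.1% → Team Gamma
Neither sweeps: Team Gamma wins 3 of 4 groups, the Infra team wins 1. Team Gamma wins overall but not every group — no Simpson reversal.

No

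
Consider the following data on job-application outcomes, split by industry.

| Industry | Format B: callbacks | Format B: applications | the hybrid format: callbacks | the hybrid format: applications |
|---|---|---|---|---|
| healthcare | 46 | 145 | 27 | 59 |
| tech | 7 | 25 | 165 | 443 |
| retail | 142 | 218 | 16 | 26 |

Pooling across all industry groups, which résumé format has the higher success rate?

Format B

Healthcare: Format B 46/145 = 31.7%, the hybrid format 27/59 = 45.8% → the hybrid format
Tech: Format B 7/25 = 28.0%, the hybrid format 165/443 = 37.2% → the hybrid format
Retail: Format B 142/218 = 65.1%, the hybrid format 16/26 = 61.5% → Format B
Overall: Format B 195/388 = 50.3%, the hybrid format 208/528 = 39.4% → Format B
(Neither sweeps every industry group, but Format B has the higher pooled rate.)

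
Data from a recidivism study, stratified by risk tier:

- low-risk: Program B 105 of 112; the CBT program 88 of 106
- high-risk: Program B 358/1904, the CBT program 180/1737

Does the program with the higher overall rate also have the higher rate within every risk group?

Low-risk: Program B 105/112 = 93.8%, the CBT program 88/106 = 83.0% → Program B
High-risk: Program B 358/1904 = 18.8%, the CBT program 180/1737 = 10.4% → Program B
Overall: Program B 463/2016 = 23.0%, the CBT program 268/1843 = 14.5% → Program B
Program B wins overall and in every risk group — no reversal.

Yes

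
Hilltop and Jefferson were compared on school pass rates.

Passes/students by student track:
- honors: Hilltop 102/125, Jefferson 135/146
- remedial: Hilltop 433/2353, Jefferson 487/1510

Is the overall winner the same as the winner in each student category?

Yes

Honors: Hilltop 102/125 = 81.6%, Jefferson 135/146 = 92.5% → Jefferson
Remedial: Hilltop 433/2353 = 18.4%, Jefferson 487/1510 = 32.3% → Jefferson
Overall: Hilltop 535/2478 = 21.6%, Jefferson 622/1656 = 37.6% → Jefferson
Jefferson wins overall and in every student group — no reversal.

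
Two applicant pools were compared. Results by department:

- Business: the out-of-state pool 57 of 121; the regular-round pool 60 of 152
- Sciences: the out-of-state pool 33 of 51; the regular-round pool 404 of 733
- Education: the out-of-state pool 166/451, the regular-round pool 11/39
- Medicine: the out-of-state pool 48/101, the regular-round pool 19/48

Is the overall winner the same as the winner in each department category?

Business: the out-of-state pool 57/121 = 47.1%, the regular-round pool 60/152 = 39.5% → the out-of-state pool
Sciences: the out-of-state pool 33/51 = 64.7%, the regular-round pool 404/733 = 55.1% → the out-of-state pool
Education: the out-of-state pool 166/451 = 36.8%, the regular-round pool 11/39 = 28.2% → the out-of-state pool
Medicine: the out-of-state pool 48/101 = 47.5%, the regular-round pool 19/48 = 39.6% → the out-of-state pool
Overall: the out-of-state pool 304/724 = 42.0%, the regular-round pool 494/972 = 50.8% → the regular-round pool
The out-of-state pool wins each department group but the regular-round pool wins overall — the comparison reverses. The out-of-state pool's applicants skew toward Education, which has a lower base rate.

No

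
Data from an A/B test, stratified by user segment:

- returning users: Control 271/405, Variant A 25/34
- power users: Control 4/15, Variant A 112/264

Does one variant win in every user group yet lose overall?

Returning users: Control 271/405 = 66.9%, Variant A 25/34 = 73.5% → Variant A
Power users: Control 4/15 = 26.7%, Variant A 112/264 = 42.4% → Variant A
Overall: Control 275/420 = 65.5%, Variant A 137/298 = 46.0% → Control
Variant A wins each user group but Control wins overall — the comparison reverses. Variant A's views skew toward power users, which has a lower base rate.

Yes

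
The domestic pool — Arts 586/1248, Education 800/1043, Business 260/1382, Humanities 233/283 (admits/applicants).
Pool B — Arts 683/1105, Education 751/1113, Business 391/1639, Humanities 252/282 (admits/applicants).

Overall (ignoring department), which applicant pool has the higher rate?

Arts: the domestic pool 586/1248 = 47.0%, Pool B 683/1105 = 61.8% → Pool B
Education: the domestic pool 800/1043 = 76.7%, Pool B 751/1113 = 67.5% → the domestic pool
Business: the domestic pool 260/1382 = 18.8%, Pool B 391/1639 = 23.9% → Pool B
Humanities: the domestic pool 233/283 = 82.3%, Pool B 252/282 = 89.4% → Pool B
Overall: the domestic pool 1879/3956 = 47.5%, Pool B 2077/4139 = 50.2% → Pool B
(Neither sweeps every department group, but Pool B has the higher pooled rate.)

Pool B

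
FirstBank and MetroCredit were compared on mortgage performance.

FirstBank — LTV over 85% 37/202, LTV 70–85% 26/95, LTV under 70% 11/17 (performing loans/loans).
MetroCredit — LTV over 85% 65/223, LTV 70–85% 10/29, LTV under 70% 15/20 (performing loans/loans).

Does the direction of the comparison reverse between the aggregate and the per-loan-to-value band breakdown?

LTV over 85%: FirstBank 37/202 = 18.3%, MetroCredit 65/223 = 29.1% → MetroCredit
LTV 70–85%: FirstBank 26/95 = 27.4%, MetroCredit 10/29 = 34.5% → MetroCredit
LTV under 70%: FirstBank 11/17 = 64.7%, MetroCredit 15/20 = 75.0% → MetroCredit
Overall: FirstBank 74/314 = 23.6%, MetroCredit 90/272 = 33.1% → MetroCredit
MetroCredit wins overall and in every loan-to-value group — no reversal.

No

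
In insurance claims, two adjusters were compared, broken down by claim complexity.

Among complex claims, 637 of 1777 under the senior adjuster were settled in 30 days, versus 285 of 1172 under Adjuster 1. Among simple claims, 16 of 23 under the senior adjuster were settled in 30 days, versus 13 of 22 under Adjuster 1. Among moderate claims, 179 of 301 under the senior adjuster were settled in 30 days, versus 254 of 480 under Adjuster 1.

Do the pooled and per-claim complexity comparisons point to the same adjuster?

Complex: the senior adjuster 637/1777 = 35.8%, Adjuster 1 285/1172 = 24.3% → the senior adjuster
Simple: the senior adjuster 16/23 = 69.6%, Adjuster 1 13/22 = 59.1% → the senior adjuster
Moderate: the senior adjuster 179/301 = 59.5%, Adjuster 1 254/480 = 52.9% → the senior adjuster
Overall: the senior adjuster 832/2101 = 39.6%, Adjuster 1 552/1674 = 33.0% → the senior adjuster
The senior adjuster wins overall and in every claim group — no reversal.

Yes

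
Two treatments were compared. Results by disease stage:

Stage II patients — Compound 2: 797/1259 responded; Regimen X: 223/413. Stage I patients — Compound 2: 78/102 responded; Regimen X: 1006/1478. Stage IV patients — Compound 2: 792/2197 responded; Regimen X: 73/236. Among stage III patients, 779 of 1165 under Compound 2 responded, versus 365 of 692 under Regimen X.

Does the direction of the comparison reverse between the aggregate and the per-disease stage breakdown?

Yes

Stage II: Compound 2 797/1259 = 63.3%, Regimen X 223/413 = 54.0% → Compound 2
Stage I: Compound 2 78/102 = 76.5%, Regimen X 1006/1478 = 68.1% → Compound 2
Stage IV: Compound 2 792/2197 = 36.0%, Regimen X 73/236 = 30.9% → Compound 2
Stage III: Compound 2 779/1165 = 66.9%, Regimen X 365/692 = 52.7% → Compound 2
Overall: Compound 2 2446/4723 = 51.8%, Regimen X 1667/2819 = 59.1% → Regimen X
Compound 2 wins each disease group but Regimen X wins overall — the comparison reverses. Compound 2's patients skew toward stage IV, which has a lower base rate.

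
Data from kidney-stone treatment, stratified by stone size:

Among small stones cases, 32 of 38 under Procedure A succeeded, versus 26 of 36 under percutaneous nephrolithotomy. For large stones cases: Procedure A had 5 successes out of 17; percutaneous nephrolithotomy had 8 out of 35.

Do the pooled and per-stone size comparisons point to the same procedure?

Small stones: Procedure A 32/38 = 84.2%, percutaneous nephrolithotomy 26/36 = 72.2% → Procedure A
Large stones: Procedure A 5/17 = 29.4%, percutaneous nephrolithotomy 8/35 = 22.9% → Procedure A
Overall: Procedure A 37/55 = 67.3%, percutaneous nephrolithotomy 34/71 = 47.9% → Procedure A
Procedure A wins overall and in every stone group — no reversal.

Yes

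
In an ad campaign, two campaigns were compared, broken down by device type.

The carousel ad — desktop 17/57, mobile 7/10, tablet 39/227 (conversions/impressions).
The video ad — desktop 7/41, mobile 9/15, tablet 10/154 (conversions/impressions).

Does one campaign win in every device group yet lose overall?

Desktop: the carousel ad 17/57 = 29.8%, the video ad 7/41 = 17.1% → the carousel ad
Mobile: the carousel ad 7/10 = 70.0%, the video ad 9/15 = 60.0% → the carousel ad
Tablet: the carousel ad 39/227 = 17.2%, the video ad 10/154 = 6.5% → the carousel ad
Overall: the carousel ad 63/294 = 21.4%, the video ad 26/210 = 12.4% → the carousel ad
The carousel ad wins overall and in every device group — no reversal.

No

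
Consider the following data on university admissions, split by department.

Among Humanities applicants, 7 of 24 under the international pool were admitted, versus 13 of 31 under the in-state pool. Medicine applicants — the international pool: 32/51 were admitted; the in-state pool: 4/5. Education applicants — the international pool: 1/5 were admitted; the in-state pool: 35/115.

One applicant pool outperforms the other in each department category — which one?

Humanities: the international pool 7/24 = 29.2%, the in-state pool 13/31 = 41.9% → the in-state pool
Medicine: the international pool 32/51 = 62.7%, the in-state pool 4/5 = 80.0% → the in-state pool
Education: the international pool 1/5 = 20.0%, the in-state pool 35/115 = 30.4% → the in-state pool
The in-state pool has the higher rate in all 3 groups.

the in-state pool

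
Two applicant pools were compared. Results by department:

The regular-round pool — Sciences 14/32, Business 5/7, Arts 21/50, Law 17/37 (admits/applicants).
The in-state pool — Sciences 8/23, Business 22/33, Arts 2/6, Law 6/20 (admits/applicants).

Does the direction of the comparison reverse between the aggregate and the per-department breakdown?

Sciences: the regular-round pool 14/32 = 43.8%, the in-state pool 8/23 = 34.8% → the regular-round pool
Business: the regular-round pool 5/7 = 71.4%, the in-state pool 22/33 = 66.7% → the regular-round pool
Arts: the regular-round pool 21/50 = 42.0%, the in-state pool 2/6 = 33.3% → the regular-round pool
Law: the regular-round pool 17/37 = 45.9%, the in-state pool 6/20 = 30.0% → the regular-round pool
Overall: the regular-round pool 57/126 = 45.2%, the in-state pool 38/82 = 46.3% → the in-state pool
The regular-round pool wins each department group but the in-state pool wins overall — the comparison reverses. The regular-round pool's applicants skew toward Arts, which has a lower base rate.

Yes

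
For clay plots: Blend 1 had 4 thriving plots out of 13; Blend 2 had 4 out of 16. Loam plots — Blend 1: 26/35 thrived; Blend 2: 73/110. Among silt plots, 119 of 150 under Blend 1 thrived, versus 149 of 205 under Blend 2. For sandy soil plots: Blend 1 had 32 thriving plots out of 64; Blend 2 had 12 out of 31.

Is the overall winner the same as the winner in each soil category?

Clay: Blend 1 4/13 = 30.8%, Blend 2 4/16 = 25.0% → Blend 1
Loam: Blend 1 26/35 = 74.3%, Blend 2 73/110 = 66.4% → Blend 1
Silt: Blend 1 119/150 = 79.3%, Blend 2 149/205 = 72.7% → Blend 1
Sandy soil: Blend 1 32/64 = 50.0%, Blend 2 12/31 = 38.7% → Blend 1
Overall: Blend 1 181/262 = 69.1%, Blend 2 238/362 = 65.7% → Blend 1
Blend 1 wins overall and in every soil group — no reversal.

Yes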